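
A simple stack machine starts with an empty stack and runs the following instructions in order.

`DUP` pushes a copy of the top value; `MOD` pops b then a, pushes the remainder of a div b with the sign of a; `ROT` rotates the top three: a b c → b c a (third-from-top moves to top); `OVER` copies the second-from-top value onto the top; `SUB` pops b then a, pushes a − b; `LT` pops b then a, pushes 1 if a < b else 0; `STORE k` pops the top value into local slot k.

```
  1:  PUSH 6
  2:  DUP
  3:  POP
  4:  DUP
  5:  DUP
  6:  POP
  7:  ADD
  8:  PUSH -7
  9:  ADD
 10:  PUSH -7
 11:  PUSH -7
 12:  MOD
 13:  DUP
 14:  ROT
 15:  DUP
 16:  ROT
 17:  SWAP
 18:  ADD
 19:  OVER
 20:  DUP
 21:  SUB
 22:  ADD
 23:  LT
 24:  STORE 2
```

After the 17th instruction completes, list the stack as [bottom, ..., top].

[0, 5, 0, 5]

PUSH 6  : 6
DUP     : 6 6
POP     : 6
DUP     : 6 6
DUP     : 6 6 6
POP     : 6 6
ADD     : 12
PUSH -7 : 12 -7
ADD     : 5
PUSH -7 : 5 -7
PUSH -7 : 5 -7 -7
MOD     : 5 0
DUP     : 5 0 0
ROT     : 0 0 5
DUP     : 0 0 5 5
ROT     : 0 5 5 0
SWAP    : 0 5 0 5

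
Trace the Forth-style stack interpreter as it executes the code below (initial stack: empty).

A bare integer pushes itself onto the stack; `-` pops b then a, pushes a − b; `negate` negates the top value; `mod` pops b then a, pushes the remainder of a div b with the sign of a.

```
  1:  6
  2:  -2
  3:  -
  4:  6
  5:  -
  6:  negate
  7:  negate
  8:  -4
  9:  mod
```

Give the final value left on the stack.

2

6      → [6]
-2     → [6, -2]
-      → [8]
6      → [8, 6]
-      → [2]
negate → [-2]
negate → [2]
-4     → [2, -4]
mod    → [2]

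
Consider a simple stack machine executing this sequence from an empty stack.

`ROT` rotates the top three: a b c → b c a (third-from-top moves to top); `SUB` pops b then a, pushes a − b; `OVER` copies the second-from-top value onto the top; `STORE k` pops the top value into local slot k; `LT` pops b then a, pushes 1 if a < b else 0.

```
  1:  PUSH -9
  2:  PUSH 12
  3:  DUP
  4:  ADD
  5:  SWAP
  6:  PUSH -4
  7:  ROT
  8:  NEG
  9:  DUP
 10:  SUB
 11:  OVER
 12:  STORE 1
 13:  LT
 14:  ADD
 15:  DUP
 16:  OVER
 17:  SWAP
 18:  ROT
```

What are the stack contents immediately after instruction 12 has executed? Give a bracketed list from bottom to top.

[-9, -4, 0]

PUSH -9  [-9]
PUSH 12  [-9, 12]
DUP      [-9, 12, 12]
ADD      [-9, 24]
SWAP     [24, -9]
PUSH -4  [24, -9, -4]
ROT      [-9, -4, 24]
NEG      [-9, -4, -24]
DUP      [-9, -4, -24, -24]
SUB      [-9, -4, 0]
OVER     [-9, -4, 0, -4]
STORE 1  [-9, -4, 0]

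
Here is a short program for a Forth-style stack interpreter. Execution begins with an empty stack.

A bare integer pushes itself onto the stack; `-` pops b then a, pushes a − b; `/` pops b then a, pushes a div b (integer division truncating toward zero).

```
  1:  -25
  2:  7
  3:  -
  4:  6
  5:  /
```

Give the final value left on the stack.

-5

-25 : -25
7   : -25 7
-   : -32
6   : -32 6
/   : -5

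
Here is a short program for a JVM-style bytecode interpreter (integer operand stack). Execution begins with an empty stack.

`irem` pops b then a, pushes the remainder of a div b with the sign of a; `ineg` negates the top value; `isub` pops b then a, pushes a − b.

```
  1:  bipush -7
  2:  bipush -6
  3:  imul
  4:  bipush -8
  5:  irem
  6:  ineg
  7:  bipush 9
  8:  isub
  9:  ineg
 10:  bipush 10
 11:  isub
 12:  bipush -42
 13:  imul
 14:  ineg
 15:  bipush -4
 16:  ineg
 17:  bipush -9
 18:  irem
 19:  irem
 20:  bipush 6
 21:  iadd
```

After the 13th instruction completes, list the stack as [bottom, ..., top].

bipush -7   -7
bipush -6   -7 -6
imul        42
bipush -8   42 -8
irem        2
ineg        -2
bipush 9    -2 9
isub        -11
ineg        11
bipush 10   11 10
isub        1
bipush -42  1 -42
imul        -42

[-42]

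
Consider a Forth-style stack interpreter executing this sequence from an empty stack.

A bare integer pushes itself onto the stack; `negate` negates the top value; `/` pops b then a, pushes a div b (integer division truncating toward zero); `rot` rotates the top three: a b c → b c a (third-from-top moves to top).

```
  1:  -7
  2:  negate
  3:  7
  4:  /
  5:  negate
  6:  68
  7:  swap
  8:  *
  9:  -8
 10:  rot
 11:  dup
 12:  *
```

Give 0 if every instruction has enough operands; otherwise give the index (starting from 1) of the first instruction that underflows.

-7     → -7
negate → 7
7      → 7 7
/      → 1
negate → -1
68     → -1 68
swap   → 68 -1
*      → -68
-8     → -68 -8
rot  — needs 3 operands, stack has 2 → underflow

10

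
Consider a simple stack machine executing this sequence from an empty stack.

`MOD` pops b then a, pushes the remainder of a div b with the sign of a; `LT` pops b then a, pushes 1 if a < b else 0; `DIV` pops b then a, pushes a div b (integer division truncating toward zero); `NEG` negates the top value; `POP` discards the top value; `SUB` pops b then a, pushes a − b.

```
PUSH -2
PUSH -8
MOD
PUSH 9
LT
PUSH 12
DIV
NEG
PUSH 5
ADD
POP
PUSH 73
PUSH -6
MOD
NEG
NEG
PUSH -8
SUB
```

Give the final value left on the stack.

PUSH -2 -> [-2]
PUSH -8 -> [-2, -8]
MOD     -> [-2]
PUSH 9  -> [-2, 9]
LT      -> [1]
PUSH 12 -> [1, 12]
DIV     -> [0]
NEG     -> [0]
PUSH 5  -> [0, 5]
ADD     -> [5]
POP     -> []
PUSH 73 -> [73]
PUSH -6 -> [73, -6]
MOD     -> [1]
NEG     -> [-1]
NEG     -> [1]
PUSH -8 -> [1, -8]
SUB     -> [9]

9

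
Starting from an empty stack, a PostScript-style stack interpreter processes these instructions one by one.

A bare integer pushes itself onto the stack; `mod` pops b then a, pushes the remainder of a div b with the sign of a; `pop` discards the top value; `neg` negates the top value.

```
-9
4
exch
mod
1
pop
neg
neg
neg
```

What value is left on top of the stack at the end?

-9    [-9]
4     [-9, 4]
exch  [4, -9]
mod   [4]
1     [4, 1]
pop   [4]
neg   [-4]
neg   [4]
neg   [-4]

-4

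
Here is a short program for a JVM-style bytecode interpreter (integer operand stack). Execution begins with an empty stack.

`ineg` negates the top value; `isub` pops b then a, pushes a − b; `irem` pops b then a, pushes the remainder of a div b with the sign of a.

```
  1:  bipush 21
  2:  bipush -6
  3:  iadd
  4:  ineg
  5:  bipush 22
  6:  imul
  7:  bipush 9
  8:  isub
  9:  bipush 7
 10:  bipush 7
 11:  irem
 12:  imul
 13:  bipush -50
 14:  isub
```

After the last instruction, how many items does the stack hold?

bipush 21  : [21]
bipush -6  : [21, -6]
iadd       : [15]
ineg       : [-15]
bipush 22  : [-15, 22]
imul       : [-330]
bipush 9   : [-330, 9]
isub       : [-339]
bipush 7   : [-339, 7]
bipush 7   : [-339, 7, 7]
irem       : [-339, 0]
imul       : [0]
bipush -50 : [0, -50]
isub       : [50]

1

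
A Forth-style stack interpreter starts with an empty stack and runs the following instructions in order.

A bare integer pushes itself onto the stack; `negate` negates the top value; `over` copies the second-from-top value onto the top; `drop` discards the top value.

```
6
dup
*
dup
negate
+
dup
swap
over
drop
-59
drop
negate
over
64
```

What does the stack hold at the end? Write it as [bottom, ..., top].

6      : [6]
dup    : [6, 6]
*      : [36]
dup    : [36, 36]
negate : [36, -36]
+      : [0]
dup    : [0, 0]
swap   : [0, 0]
over   : [0, 0, 0]
drop   : [0, 0]
-59    : [0, 0, -59]
drop   : [0, 0]
negate : [0, 0]
over   : [0, 0, 0]
64     : [0, 0, 0, 64]

[0, 0, 0, 64]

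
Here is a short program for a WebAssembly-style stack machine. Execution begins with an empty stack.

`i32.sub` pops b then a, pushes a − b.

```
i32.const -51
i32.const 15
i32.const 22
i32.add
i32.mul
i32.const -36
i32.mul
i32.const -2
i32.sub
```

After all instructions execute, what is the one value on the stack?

i32.const -51 → -51
i32.const 15  → -51 15
i32.const 22  → -51 15 22
i32.add       → -51 37
i32.mul       → -1887
i32.const -36 → -1887 -36
i32.mul       → 67932
i32.const -2  → 67932 -2
i32.sub       → 67934

67934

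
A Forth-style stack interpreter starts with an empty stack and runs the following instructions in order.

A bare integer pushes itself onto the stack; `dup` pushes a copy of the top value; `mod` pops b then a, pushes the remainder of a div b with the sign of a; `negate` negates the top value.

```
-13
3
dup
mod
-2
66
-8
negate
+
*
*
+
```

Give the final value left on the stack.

-13    -> -13
3      -> -13 3
dup    -> -13 3 3
mod    -> -13 0
-2     -> -13 0 -2
66     -> -13 0 -2 66
-8     -> -13 0 -2 66 -8
negate -> -13 0 -2 66 8
+      -> -13 0 -2 74
*      -> -13 0 -148
*      -> -13 0
+      -> -13

-13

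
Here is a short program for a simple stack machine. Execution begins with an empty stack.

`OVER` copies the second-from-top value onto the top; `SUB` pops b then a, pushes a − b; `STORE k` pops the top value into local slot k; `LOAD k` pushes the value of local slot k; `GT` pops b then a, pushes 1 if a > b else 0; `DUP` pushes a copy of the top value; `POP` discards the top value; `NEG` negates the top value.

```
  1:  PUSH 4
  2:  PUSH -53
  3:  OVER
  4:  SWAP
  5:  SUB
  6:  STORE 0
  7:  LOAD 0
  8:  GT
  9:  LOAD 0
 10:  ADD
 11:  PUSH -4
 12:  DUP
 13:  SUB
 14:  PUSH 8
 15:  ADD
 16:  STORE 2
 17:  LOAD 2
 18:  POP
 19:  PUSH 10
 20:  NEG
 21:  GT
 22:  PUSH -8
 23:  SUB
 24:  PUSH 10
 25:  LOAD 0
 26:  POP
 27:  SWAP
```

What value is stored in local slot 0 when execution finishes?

PUSH 4   → 4
PUSH -53 → 4 -53
OVER     → 4 -53 4
SWAP     → 4 4 -53
SUB      → 4 57
STORE 0  → 4
LOAD 0   → 4 57
GT       → 0
LOAD 0   → 0 57
ADD      → 57
PUSH -4  → 57 -4
DUP      → 57 -4 -4
SUB      → 57 0
PUSH 8   → 57 0 8
ADD      → 57 8
STORE 2  → 57
LOAD 2   → 57 8
POP      → 57
PUSH 10  → 57 10
NEG      → 57 -10
GT       → 1
PUSH -8  → 1 -8
SUB      → 9
PUSH 10  → 9 10
LOAD 0   → 9 10 57
POP      → 9 10
SWAP     → 10 9

57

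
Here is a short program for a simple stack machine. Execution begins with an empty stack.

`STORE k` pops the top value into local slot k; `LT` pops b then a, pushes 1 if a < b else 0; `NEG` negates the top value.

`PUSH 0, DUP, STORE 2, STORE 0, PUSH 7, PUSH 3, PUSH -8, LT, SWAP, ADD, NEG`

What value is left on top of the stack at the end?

-7

PUSH 0   [0]
DUP      [0, 0]
STORE 2  [0]
STORE 0  []
PUSH 7   [7]
PUSH 3   [7, 3]
PUSH -8  [7, 3, -8]
LT       [7, 0]
SWAP     [0, 7]
ADD      [7]
NEG      [-7]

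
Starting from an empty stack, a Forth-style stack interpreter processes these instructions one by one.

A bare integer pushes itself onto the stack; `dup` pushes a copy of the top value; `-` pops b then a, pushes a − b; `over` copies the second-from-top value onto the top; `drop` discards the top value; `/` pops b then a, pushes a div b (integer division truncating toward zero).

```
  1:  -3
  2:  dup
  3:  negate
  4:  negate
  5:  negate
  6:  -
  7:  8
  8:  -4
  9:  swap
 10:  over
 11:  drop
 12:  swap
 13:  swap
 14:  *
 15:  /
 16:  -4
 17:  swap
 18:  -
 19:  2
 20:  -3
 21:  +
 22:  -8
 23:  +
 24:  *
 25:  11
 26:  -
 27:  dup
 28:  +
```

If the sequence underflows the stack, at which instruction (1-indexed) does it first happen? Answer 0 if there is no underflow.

-3     -> [-3]
dup    -> [-3, -3]
negate -> [-3, 3]
negate -> [-3, -3]
negate -> [-3, 3]
-      -> [-6]
8      -> [-6, 8]
-4     -> [-6, 8, -4]
swap   -> [-6, -4, 8]
over   -> [-6, -4, 8, -4]
drop   -> [-6, -4, 8]
swap   -> [-6, 8, -4]
swap   -> [-6, -4, 8]
*      -> [-6, -32]
/      -> [0]
-4     -> [0, -4]
swap   -> [-4, 0]
-      -> [-4]
2      -> [-4, 2]
-3     -> [-4, 2, -3]
+      -> [-4, -1]
-8     -> [-4, -1, -8]
+      -> [-4, -9]
*      -> [36]
11     -> [36, 11]
-      -> [25]
dup    -> [25, 25]
+      -> [50]

0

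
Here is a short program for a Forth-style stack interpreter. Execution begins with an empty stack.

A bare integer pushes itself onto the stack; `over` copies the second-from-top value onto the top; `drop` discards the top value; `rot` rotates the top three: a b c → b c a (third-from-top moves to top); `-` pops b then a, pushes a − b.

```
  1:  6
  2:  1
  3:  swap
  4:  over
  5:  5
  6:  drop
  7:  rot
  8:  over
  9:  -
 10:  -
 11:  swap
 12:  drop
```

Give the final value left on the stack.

1

6     6
1     6 1
swap  1 6
over  1 6 1
5     1 6 1 5
drop  1 6 1
rot   6 1 1
over  6 1 1 1
-     6 1 0
-     6 1
swap  1 6
drop  1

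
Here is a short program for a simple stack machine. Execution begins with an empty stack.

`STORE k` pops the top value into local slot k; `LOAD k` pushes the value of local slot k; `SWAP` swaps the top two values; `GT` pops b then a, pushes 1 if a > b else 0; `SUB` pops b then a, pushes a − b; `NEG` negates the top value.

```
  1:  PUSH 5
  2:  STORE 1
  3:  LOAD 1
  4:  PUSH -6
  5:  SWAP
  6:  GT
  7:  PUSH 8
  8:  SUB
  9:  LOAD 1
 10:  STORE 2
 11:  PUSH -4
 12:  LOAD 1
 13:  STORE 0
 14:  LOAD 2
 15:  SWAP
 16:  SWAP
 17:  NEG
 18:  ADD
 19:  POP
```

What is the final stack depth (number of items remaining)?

PUSH 5  → 5
STORE 1 → (empty)
LOAD 1  → 5
PUSH -6 → 5 -6
SWAP    → -6 5
GT      → 0
PUSH 8  → 0 8
SUB     → -8
LOAD 1  → -8 5
STORE 2 → -8
PUSH -4 → -8 -4
LOAD 1  → -8 -4 5
STORE 0 → -8 -4
LOAD 2  → -8 -4 5
SWAP    → -8 5 -4
SWAP    → -8 -4 5
NEG     → -8 -4 -5
ADD     → -8 -9
POP     → -8

1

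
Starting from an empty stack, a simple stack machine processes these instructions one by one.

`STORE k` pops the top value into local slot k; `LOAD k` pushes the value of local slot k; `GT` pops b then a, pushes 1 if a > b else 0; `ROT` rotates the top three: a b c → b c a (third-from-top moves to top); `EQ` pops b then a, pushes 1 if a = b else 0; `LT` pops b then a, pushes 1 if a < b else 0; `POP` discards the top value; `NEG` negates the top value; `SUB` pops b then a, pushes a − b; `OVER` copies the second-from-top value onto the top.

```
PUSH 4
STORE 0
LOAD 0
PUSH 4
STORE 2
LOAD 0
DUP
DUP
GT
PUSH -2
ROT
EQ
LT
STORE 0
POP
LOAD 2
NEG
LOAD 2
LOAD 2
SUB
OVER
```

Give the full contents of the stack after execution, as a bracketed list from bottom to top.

[-4, 0, -4]

PUSH 4  -> [4]
STORE 0 -> []
LOAD 0  -> [4]
PUSH 4  -> [4, 4]
STORE 2 -> [4]
LOAD 0  -> [4, 4]
DUP     -> [4, 4, 4]
DUP     -> [4, 4, 4, 4]
GT      -> [4, 4, 0]
PUSH -2 -> [4, 4, 0, -2]
ROT     -> [4, 0, -2, 4]
EQ      -> [4, 0, 0]
LT      -> [4, 0]
STORE 0 -> [4]
POP     -> []
LOAD 2  -> [4]
NEG     -> [-4]
LOAD 2  -> [-4, 4]
LOAD 2  -> [-4, 4, 4]
SUB     -> [-4, 0]
OVER    -> [-4, 0, -4]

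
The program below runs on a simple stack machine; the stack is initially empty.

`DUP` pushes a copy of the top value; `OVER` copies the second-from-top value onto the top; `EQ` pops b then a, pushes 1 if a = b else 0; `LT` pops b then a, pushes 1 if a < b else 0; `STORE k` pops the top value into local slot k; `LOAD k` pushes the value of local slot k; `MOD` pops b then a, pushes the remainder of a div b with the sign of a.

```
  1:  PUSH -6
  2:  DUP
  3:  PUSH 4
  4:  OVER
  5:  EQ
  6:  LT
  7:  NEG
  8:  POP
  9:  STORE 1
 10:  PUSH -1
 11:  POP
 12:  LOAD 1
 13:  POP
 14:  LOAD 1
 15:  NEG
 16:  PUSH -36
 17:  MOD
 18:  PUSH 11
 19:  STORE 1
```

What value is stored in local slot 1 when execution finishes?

PUSH -6  : [-6]
DUP      : [-6, -6]
PUSH 4   : [-6, -6, 4]
OVER     : [-6, -6, 4, -6]
EQ       : [-6, -6, 0]
LT       : [-6, 1]
NEG      : [-6, -1]
POP      : [-6]
STORE 1  : []
PUSH -1  : [-1]
POP      : []
LOAD 1   : [-6]
POP      : []
LOAD 1   : [-6]
NEG      : [6]
PUSH -36 : [6, -36]
MOD      : [6]
PUSH 11  : [6, 11]
STORE 1  : [6]

11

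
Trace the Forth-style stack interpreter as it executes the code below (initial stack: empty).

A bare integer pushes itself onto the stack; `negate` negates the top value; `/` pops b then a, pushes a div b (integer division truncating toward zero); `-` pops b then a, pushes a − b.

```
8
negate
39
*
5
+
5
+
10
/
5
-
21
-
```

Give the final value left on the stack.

-56

8      -> 8
negate -> -8
39     -> -8 39
*      -> -312
5      -> -312 5
+      -> -307
5      -> -307 5
+      -> -302
10     -> -302 10
/      -> -30
5      -> -30 5
-      -> -35
21     -> -35 21
-      -> -56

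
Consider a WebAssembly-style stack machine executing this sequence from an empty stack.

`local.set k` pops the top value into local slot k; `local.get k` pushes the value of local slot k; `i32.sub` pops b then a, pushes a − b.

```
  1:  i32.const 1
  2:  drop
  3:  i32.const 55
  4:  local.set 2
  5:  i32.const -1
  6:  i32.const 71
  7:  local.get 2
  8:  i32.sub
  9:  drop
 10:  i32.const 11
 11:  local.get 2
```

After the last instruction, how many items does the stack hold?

3

i32.const 1  -> [1]
drop         -> []
i32.const 55 -> [55]
local.set 2  -> []
i32.const -1 -> [-1]
i32.const 71 -> [-1, 71]
local.get 2  -> [-1, 71, 55]
i32.sub      -> [-1, 16]
drop         -> [-1]
i32.const 11 -> [-1, 11]
local.get 2  -> [-1, 11, 55]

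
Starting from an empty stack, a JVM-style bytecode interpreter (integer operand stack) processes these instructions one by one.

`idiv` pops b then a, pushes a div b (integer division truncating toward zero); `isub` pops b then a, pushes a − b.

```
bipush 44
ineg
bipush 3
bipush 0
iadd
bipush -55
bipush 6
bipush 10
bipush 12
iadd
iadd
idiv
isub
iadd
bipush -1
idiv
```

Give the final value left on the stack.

40

bipush 44  → [44]
ineg       → [-44]
bipush 3   → [-44, 3]
bipush 0   → [-44, 3, 0]
iadd       → [-44, 3]
bipush -55 → [-44, 3, -55]
bipush 6   → [-44, 3, -55, 6]
bipush 10  → [-44, 3, -55, 6, 10]
bipush 12  → [-44, 3, -55, 6, 10, 12]
iadd       → [-44, 3, -55, 6, 22]
iadd       → [-44, 3, -55, 28]
idiv       → [-44, 3, -1]
isub       → [-44, 4]
iadd       → [-40]
bipush -1  → [-40, -1]
idiv       → [40]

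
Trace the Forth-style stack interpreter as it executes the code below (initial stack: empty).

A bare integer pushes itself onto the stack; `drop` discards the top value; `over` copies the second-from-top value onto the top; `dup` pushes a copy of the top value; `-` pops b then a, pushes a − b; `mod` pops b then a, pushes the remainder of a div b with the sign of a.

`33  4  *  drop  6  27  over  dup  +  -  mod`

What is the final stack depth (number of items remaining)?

1

33    [33]
4     [33, 4]
*     [132]
drop  []
6     [6]
27    [6, 27]
over  [6, 27, 6]
dup   [6, 27, 6, 6]
+     [6, 27, 12]
-     [6, 15]
mod   [6]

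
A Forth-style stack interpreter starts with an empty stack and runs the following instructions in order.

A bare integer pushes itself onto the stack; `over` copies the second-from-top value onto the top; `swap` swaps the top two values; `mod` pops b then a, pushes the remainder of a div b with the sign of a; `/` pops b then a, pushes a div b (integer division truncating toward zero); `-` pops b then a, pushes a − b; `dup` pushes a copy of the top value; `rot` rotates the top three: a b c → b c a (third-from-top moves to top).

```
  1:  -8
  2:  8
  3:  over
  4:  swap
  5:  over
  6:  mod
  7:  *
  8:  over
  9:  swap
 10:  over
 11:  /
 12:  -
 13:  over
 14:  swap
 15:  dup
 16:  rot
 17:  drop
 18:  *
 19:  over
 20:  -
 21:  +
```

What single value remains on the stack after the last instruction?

64

-8   -> -8
8    -> -8 8
over -> -8 8 -8
swap -> -8 -8 8
over -> -8 -8 8 -8
mod  -> -8 -8 0
*    -> -8 0
over -> -8 0 -8
swap -> -8 -8 0
over -> -8 -8 0 -8
/    -> -8 -8 0
-    -> -8 -8
over -> -8 -8 -8
swap -> -8 -8 -8
dup  -> -8 -8 -8 -8
rot  -> -8 -8 -8 -8
drop -> -8 -8 -8
*    -> -8 64
over -> -8 64 -8
-    -> -8 72
+    -> 64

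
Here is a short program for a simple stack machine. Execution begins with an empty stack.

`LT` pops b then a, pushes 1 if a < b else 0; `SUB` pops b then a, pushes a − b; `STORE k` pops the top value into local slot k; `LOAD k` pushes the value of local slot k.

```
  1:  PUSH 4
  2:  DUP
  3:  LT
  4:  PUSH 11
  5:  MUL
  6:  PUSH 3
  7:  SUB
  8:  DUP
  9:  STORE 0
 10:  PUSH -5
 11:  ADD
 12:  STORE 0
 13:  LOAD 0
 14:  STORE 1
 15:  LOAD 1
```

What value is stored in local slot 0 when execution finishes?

-8

PUSH 4   [4]
DUP      [4, 4]
LT       [0]
PUSH 11  [0, 11]
MUL      [0]
PUSH 3   [0, 3]
SUB      [-3]
DUP      [-3, -3]
STORE 0  [-3]
PUSH -5  [-3, -5]
ADD      [-8]
STORE 0  []
LOAD 0   [-8]
STORE 1  []
LOAD 1   [-8]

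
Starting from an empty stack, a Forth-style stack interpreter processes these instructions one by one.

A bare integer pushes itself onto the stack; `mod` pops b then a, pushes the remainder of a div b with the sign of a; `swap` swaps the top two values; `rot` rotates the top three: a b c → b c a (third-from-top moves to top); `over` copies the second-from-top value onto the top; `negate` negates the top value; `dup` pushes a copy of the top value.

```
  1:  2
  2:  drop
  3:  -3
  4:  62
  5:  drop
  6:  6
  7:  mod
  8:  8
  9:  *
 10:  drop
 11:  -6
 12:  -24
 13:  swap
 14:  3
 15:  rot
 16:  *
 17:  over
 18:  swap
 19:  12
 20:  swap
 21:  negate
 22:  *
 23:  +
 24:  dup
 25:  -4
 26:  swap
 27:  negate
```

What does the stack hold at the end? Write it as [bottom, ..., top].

2      -> 2
drop   -> (empty)
-3     -> -3
62     -> -3 62
drop   -> -3
6      -> -3 6
mod    -> -3
8      -> -3 8
*      -> -24
drop   -> (empty)
-6     -> -6
-24    -> -6 -24
swap   -> -24 -6
3      -> -24 -6 3
rot    -> -6 3 -24
*      -> -6 -72
over   -> -6 -72 -6
swap   -> -6 -6 -72
12     -> -6 -6 -72 12
swap   -> -6 -6 12 -72
negate -> -6 -6 12 72
*      -> -6 -6 864
+      -> -6 858
dup    -> -6 858 858
-4     -> -6 858 858 -4
swap   -> -6 858 -4 858
negate -> -6 858 -4 -858

[-6, 858, -4, -858]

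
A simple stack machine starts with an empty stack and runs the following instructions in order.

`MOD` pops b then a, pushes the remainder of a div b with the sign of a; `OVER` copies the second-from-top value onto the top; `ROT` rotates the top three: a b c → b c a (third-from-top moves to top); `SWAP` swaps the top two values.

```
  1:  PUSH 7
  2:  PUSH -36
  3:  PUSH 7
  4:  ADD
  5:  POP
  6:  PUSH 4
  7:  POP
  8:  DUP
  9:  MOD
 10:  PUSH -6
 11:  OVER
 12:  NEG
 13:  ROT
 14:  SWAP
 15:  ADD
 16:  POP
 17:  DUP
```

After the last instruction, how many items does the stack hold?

2

PUSH 7    [7]
PUSH -36  [7, -36]
PUSH 7    [7, -36, 7]
ADD       [7, -29]
POP       [7]
PUSH 4    [7, 4]
POP       [7]
DUP       [7, 7]
MOD       [0]
PUSH -6   [0, -6]
OVER      [0, -6, 0]
NEG       [0, -6, 0]
ROT       [-6, 0, 0]
SWAP      [-6, 0, 0]
ADD       [-6, 0]
POP       [-6]
DUP       [-6, -6]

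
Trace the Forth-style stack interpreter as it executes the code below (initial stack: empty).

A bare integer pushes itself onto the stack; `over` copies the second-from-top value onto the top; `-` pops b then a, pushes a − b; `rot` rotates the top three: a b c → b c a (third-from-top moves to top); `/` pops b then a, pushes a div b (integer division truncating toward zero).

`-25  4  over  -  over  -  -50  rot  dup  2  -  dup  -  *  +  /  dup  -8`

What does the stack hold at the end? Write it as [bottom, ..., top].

[-1, -1, -8]

-25  → -25
4    → -25 4
over → -25 4 -25
-    → -25 29
over → -25 29 -25
-    → -25 54
-50  → -25 54 -50
rot  → 54 -50 -25
dup  → 54 -50 -25 -25
2    → 54 -50 -25 -25 2
-    → 54 -50 -25 -27
dup  → 54 -50 -25 -27 -27
-    → 54 -50 -25 0
*    → 54 -50 0
+    → 54 -50
/    → -1
dup  → -1 -1
-8   → -1 -1 -8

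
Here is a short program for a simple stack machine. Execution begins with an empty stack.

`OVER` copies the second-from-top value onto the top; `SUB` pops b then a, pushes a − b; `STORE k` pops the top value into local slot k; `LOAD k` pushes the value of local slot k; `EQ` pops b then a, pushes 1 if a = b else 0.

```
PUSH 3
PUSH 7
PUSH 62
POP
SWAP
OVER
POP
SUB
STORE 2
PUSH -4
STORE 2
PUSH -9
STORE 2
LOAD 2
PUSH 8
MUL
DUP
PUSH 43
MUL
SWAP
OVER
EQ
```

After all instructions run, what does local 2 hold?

PUSH 3   3
PUSH 7   3 7
PUSH 62  3 7 62
POP      3 7
SWAP     7 3
OVER     7 3 7
POP      7 3
SUB      4
STORE 2  (empty)
PUSH -4  -4
STORE 2  (empty)
PUSH -9  -9
STORE 2  (empty)
LOAD 2   -9
PUSH 8   -9 8
MUL      -72
DUP      -72 -72
PUSH 43  -72 -72 43
MUL      -72 -3096
SWAP     -3096 -72
OVER     -3096 -72 -3096
EQ       -3096 0

-9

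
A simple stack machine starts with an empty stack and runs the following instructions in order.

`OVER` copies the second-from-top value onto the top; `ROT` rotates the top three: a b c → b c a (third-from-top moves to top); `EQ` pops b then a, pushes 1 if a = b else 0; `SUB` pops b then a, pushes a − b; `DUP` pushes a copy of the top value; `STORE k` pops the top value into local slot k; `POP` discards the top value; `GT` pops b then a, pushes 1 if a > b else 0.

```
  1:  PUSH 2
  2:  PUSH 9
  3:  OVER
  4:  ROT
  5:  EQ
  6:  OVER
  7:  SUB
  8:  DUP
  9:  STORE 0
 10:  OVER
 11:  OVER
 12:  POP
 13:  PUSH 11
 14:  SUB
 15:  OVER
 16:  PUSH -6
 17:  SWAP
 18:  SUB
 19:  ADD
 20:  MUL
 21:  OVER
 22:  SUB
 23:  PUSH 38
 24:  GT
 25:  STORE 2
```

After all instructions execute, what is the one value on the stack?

9

PUSH 2   [2]
PUSH 9   [2, 9]
OVER     [2, 9, 2]
ROT      [9, 2, 2]
EQ       [9, 1]
OVER     [9, 1, 9]
SUB      [9, -8]
DUP      [9, -8, -8]
STORE 0  [9, -8]
OVER     [9, -8, 9]
OVER     [9, -8, 9, -8]
POP      [9, -8, 9]
PUSH 11  [9, -8, 9, 11]
SUB      [9, -8, -2]
OVER     [9, -8, -2, -8]
PUSH -6  [9, -8, -2, -8, -6]
SWAP     [9, -8, -2, -6, -8]
SUB      [9, -8, -2, 2]
ADD      [9, -8, 0]
MUL      [9, 0]
OVER     [9, 0, 9]
SUB      [9, -9]
PUSH 38  [9, -9, 38]
GT       [9, 0]
STORE 2  [9]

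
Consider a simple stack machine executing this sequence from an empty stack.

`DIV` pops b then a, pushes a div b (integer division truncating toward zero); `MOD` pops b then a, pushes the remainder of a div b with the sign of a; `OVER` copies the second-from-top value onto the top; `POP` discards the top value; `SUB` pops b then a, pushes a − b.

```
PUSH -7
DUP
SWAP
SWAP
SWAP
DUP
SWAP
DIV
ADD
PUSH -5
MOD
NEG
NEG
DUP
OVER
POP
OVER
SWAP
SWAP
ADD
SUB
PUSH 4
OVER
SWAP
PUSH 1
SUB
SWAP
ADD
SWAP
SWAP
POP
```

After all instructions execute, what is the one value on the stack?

1

PUSH -7 -> [-7]
DUP     -> [-7, -7]
SWAP    -> [-7, -7]
SWAP    -> [-7, -7]
SWAP    -> [-7, -7]
DUP     -> [-7, -7, -7]
SWAP    -> [-7, -7, -7]
DIV     -> [-7, 1]
ADD     -> [-6]
PUSH -5 -> [-6, -5]
MOD     -> [-1]
NEG     -> [1]
NEG     -> [-1]
DUP     -> [-1, -1]
OVER    -> [-1, -1, -1]
POP     -> [-1, -1]
OVER    -> [-1, -1, -1]
SWAP    -> [-1, -1, -1]
SWAP    -> [-1, -1, -1]
ADD     -> [-1, -2]
SUB     -> [1]
PUSH 4  -> [1, 4]
OVER    -> [1, 4, 1]
SWAP    -> [1, 1, 4]
PUSH 1  -> [1, 1, 4, 1]
SUB     -> [1, 1, 3]
SWAP    -> [1, 3, 1]
ADD     -> [1, 4]
SWAP    -> [4, 1]
SWAP    -> [1, 4]
POP     -> [1]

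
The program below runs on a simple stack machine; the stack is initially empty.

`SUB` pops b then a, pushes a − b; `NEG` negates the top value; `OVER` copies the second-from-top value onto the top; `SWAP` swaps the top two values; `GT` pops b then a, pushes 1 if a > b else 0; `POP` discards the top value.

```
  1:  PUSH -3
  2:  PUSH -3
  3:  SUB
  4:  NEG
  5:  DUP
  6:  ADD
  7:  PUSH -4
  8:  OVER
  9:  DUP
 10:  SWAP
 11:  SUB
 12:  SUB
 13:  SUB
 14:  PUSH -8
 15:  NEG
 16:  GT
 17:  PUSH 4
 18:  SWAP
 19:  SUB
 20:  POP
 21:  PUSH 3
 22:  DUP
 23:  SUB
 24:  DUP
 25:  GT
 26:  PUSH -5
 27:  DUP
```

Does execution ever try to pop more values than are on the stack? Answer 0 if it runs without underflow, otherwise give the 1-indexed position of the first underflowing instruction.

0

PUSH -3 → -3
PUSH -3 → -3 -3
SUB     → 0
NEG     → 0
DUP     → 0 0
ADD     → 0
PUSH -4 → 0 -4
OVER    → 0 -4 0
DUP     → 0 -4 0 0
SWAP    → 0 -4 0 0
SUB     → 0 -4 0
SUB     → 0 -4
SUB     → 4
PUSH -8 → 4 -8
NEG     → 4 8
GT      → 0
PUSH 4  → 0 4
SWAP    → 4 0
SUB     → 4
POP     → (empty)
PUSH 3  → 3
DUP     → 3 3
SUB     → 0
DUP     → 0 0
GT      → 0
PUSH -5 → 0 -5
DUP     → 0 -5 -5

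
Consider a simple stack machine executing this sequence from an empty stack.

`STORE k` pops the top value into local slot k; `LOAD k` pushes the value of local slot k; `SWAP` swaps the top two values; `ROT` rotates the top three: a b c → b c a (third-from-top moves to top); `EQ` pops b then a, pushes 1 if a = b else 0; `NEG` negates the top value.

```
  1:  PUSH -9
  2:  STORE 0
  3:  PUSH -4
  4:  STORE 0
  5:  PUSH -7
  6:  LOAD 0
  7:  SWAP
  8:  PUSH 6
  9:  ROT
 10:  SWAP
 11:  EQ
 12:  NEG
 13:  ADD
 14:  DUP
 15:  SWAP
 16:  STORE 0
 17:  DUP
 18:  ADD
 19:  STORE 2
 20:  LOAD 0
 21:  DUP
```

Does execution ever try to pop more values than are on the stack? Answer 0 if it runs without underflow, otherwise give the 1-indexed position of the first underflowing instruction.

0

PUSH -9 → -9
STORE 0 → (empty)
PUSH -4 → -4
STORE 0 → (empty)
PUSH -7 → -7
LOAD 0  → -7 -4
SWAP    → -4 -7
PUSH 6  → -4 -7 6
ROT     → -7 6 -4
SWAP    → -7 -4 6
EQ      → -7 0
NEG     → -7 0
ADD     → -7
DUP     → -7 -7
SWAP    → -7 -7
STORE 0 → -7
DUP     → -7 -7
ADD     → -14
STORE 2 → (empty)
LOAD 0  → -7
DUP     → -7 -7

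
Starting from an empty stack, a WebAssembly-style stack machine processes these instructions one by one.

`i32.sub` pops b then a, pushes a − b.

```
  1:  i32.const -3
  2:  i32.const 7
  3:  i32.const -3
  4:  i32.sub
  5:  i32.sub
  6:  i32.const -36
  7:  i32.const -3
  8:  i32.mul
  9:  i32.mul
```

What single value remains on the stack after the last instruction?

i32.const -3   [-3]
i32.const 7    [-3, 7]
i32.const -3   [-3, 7, -3]
i32.sub        [-3, 10]
i32.sub        [-13]
i32.const -36  [-13, -36]
i32.const -3   [-13, -36, -3]
i32.mul        [-13, 108]
i32.mul        [-1404]

-1404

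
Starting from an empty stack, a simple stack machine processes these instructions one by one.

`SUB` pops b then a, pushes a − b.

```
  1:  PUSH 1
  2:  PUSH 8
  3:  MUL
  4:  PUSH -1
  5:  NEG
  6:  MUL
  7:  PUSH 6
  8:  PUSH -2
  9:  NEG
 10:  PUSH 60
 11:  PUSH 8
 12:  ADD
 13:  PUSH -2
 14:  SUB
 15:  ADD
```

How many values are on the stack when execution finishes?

PUSH 1  → [1]
PUSH 8  → [1, 8]
MUL     → [8]
PUSH -1 → [8, -1]
NEG     → [8, 1]
MUL     → [8]
PUSH 6  → [8, 6]
PUSH -2 → [8, 6, -2]
NEG     → [8, 6, 2]
PUSH 60 → [8, 6, 2, 60]
PUSH 8  → [8, 6, 2, 60, 8]
ADD     → [8, 6, 2, 68]
PUSH -2 → [8, 6, 2, 68, -2]
SUB     → [8, 6, 2, 70]
ADD     → [8, 6, 72]

3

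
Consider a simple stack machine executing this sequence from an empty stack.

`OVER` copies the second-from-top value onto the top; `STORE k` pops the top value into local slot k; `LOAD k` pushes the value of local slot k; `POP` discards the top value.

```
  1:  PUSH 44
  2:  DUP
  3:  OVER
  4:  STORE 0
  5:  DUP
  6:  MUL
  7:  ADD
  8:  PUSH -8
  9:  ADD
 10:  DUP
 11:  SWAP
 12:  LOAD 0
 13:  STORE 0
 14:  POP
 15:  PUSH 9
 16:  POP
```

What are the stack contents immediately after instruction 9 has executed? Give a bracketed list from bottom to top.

[1972]

PUSH 44  [44]
DUP      [44, 44]
OVER     [44, 44, 44]
STORE 0  [44, 44]
DUP      [44, 44, 44]
MUL      [44, 1936]
ADD      [1980]
PUSH -8  [1980, -8]
ADD      [1972]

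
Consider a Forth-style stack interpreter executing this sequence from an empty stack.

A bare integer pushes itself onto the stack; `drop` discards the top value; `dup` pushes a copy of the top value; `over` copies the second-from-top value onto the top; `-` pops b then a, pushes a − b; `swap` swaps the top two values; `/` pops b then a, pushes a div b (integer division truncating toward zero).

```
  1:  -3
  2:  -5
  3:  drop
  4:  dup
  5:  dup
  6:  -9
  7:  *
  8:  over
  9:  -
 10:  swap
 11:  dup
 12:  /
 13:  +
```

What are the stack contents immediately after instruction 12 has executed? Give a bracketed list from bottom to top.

[-3, 30, 1]

-3   → [-3]
-5   → [-3, -5]
drop → [-3]
dup  → [-3, -3]
dup  → [-3, -3, -3]
-9   → [-3, -3, -3, -9]
*    → [-3, -3, 27]
over → [-3, -3, 27, -3]
-    → [-3, -3, 30]
swap → [-3, 30, -3]
dup  → [-3, 30, -3, -3]
/    → [-3, 30, 1]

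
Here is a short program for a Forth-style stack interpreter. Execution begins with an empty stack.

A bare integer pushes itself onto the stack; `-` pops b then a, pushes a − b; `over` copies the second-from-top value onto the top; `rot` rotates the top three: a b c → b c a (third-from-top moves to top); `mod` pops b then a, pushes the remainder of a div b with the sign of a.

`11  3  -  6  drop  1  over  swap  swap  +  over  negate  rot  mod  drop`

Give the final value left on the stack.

11     → 11
3      → 11 3
-      → 8
6      → 8 6
drop   → 8
1      → 8 1
over   → 8 1 8
swap   → 8 8 1
swap   → 8 1 8
+      → 8 9
over   → 8 9 8
negate → 8 9 -8
rot    → 9 -8 8
mod    → 9 0
drop   → 9

9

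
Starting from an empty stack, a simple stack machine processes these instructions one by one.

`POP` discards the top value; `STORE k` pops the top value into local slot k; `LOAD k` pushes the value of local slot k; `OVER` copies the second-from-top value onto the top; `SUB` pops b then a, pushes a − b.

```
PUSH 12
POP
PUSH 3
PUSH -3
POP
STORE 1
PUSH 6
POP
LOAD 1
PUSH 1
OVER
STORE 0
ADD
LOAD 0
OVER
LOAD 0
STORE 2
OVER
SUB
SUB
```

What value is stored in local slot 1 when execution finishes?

PUSH 12  12
POP      (empty)
PUSH 3   3
PUSH -3  3 -3
POP      3
STORE 1  (empty)
PUSH 6   6
POP      (empty)
LOAD 1   3
PUSH 1   3 1
OVER     3 1 3
STORE 0  3 1
ADD      4
LOAD 0   4 3
OVER     4 3 4
LOAD 0   4 3 4 3
STORE 2  4 3 4
OVER     4 3 4 3
SUB      4 3 1
SUB      4 2

3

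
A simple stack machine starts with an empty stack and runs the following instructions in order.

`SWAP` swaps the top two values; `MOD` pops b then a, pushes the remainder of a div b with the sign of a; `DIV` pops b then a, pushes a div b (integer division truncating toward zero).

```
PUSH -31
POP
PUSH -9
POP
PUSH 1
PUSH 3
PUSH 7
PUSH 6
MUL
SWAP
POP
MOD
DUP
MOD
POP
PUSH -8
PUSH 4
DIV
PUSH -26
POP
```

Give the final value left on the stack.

-2

PUSH -31  -31
POP       (empty)
PUSH -9   -9
POP       (empty)
PUSH 1    1
PUSH 3    1 3
PUSH 7    1 3 7
PUSH 6    1 3 7 6
MUL       1 3 42
SWAP      1 42 3
POP       1 42
MOD       1
DUP       1 1
MOD       0
POP       (empty)
PUSH -8   -8
PUSH 4    -8 4
DIV       -2
PUSH -26  -2 -26
POP       -2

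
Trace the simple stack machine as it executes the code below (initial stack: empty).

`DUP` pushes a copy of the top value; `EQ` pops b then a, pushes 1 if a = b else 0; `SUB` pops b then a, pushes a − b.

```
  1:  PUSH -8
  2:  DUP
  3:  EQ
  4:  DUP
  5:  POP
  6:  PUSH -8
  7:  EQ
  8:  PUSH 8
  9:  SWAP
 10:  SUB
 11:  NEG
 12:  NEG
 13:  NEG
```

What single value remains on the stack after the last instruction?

-8

PUSH -8  -8
DUP      -8 -8
EQ       1
DUP      1 1
POP      1
PUSH -8  1 -8
EQ       0
PUSH 8   0 8
SWAP     8 0
SUB      8
NEG      -8
NEG      8
NEG      -8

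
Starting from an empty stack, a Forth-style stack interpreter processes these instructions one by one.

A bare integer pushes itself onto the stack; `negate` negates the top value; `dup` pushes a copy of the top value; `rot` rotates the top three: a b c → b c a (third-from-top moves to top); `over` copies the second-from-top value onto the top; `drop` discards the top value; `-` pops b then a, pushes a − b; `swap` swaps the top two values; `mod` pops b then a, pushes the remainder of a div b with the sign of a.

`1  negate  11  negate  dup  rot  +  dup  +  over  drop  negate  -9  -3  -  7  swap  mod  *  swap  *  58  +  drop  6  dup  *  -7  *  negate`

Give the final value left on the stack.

1      : [1]
negate : [-1]
11     : [-1, 11]
negate : [-1, -11]
dup    : [-1, -11, -11]
rot    : [-11, -11, -1]
+      : [-11, -12]
dup    : [-11, -12, -12]
+      : [-11, -24]
over   : [-11, -24, -11]
drop   : [-11, -24]
negate : [-11, 24]
-9     : [-11, 24, -9]
-3     : [-11, 24, -9, -3]
-      : [-11, 24, -6]
7      : [-11, 24, -6, 7]
swap   : [-11, 24, 7, -6]
mod    : [-11, 24, 1]
*      : [-11, 24]
swap   : [24, -11]
*      : [-264]
58     : [-264, 58]
+      : [-206]
drop   : []
6      : [6]
dup    : [6, 6]
*      : [36]
-7     : [36, -7]
*      : [-252]
negate : [252]

252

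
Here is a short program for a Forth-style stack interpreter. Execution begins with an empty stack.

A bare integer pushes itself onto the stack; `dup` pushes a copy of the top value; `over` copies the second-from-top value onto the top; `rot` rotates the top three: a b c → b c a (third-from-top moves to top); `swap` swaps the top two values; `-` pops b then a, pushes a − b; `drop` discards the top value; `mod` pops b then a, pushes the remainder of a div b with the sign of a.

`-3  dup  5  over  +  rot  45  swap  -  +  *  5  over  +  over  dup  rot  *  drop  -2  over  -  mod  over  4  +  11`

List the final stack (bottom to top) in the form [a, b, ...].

-3    [-3]
dup   [-3, -3]
5     [-3, -3, 5]
over  [-3, -3, 5, -3]
+     [-3, -3, 2]
rot   [-3, 2, -3]
45    [-3, 2, -3, 45]
swap  [-3, 2, 45, -3]
-     [-3, 2, 48]
+     [-3, 50]
*     [-150]
5     [-150, 5]
over  [-150, 5, -150]
+     [-150, -145]
over  [-150, -145, -150]
dup   [-150, -145, -150, -150]
rot   [-150, -150, -150, -145]
*     [-150, -150, 21750]
drop  [-150, -150]
-2    [-150, -150, -2]
over  [-150, -150, -2, -150]
-     [-150, -150, 148]
mod   [-150, -2]
over  [-150, -2, -150]
4     [-150, -2, -150, 4]
+     [-150, -2, -146]
11    [-150, -2, -146, 11]

[-150, -2, -146, 11]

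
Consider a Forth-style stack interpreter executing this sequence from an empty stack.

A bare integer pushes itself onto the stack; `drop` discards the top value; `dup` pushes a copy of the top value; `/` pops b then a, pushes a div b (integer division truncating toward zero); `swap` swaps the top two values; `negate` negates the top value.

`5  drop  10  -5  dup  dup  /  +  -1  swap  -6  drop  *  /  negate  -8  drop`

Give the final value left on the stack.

5      -> [5]
drop   -> []
10     -> [10]
-5     -> [10, -5]
dup    -> [10, -5, -5]
dup    -> [10, -5, -5, -5]
/      -> [10, -5, 1]
+      -> [10, -4]
-1     -> [10, -4, -1]
swap   -> [10, -1, -4]
-6     -> [10, -1, -4, -6]
drop   -> [10, -1, -4]
*      -> [10, 4]
/      -> [2]
negate -> [-2]
-8     -> [-2, -8]
drop   -> [-2]

-2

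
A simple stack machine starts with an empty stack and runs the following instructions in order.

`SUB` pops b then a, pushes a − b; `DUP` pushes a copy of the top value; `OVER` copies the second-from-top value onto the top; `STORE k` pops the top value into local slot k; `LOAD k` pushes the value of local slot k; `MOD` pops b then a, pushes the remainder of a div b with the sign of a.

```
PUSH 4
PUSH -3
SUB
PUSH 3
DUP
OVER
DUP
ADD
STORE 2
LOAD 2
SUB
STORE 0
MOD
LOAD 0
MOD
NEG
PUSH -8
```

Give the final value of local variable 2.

PUSH 4  -> 4
PUSH -3 -> 4 -3
SUB     -> 7
PUSH 3  -> 7 3
DUP     -> 7 3 3
OVER    -> 7 3 3 3
DUP     -> 7 3 3 3 3
ADD     -> 7 3 3 6
STORE 2 -> 7 3 3
LOAD 2  -> 7 3 3 6
SUB     -> 7 3 -3
STORE 0 -> 7 3
MOD     -> 1
LOAD 0  -> 1 -3
MOD     -> 1
NEG     -> -1
PUSH -8 -> -1 -8

6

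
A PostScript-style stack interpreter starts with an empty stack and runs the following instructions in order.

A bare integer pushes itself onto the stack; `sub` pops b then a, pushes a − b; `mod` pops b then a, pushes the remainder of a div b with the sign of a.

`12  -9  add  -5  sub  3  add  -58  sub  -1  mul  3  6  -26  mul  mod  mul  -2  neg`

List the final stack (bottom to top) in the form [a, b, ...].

12   [12]
-9   [12, -9]
add  [3]
-5   [3, -5]
sub  [8]
3    [8, 3]
add  [11]
-58  [11, -58]
sub  [69]
-1   [69, -1]
mul  [-69]
3    [-69, 3]
6    [-69, 3, 6]
-26  [-69, 3, 6, -26]
mul  [-69, 3, -156]
mod  [-69, 3]
mul  [-207]
-2   [-207, -2]
neg  [-207, 2]

[-207, 2]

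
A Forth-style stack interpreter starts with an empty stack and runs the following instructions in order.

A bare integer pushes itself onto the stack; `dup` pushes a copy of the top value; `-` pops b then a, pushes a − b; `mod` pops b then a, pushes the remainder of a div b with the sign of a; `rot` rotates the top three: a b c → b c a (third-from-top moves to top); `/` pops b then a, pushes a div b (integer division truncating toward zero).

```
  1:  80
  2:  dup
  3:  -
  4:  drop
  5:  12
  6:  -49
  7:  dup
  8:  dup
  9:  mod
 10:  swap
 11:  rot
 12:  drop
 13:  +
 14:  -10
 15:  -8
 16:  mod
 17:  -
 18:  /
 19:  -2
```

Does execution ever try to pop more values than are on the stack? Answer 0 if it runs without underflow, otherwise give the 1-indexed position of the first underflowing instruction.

80   : 80
dup  : 80 80
-    : 0
drop : (empty)
12   : 12
-49  : 12 -49
dup  : 12 -49 -49
dup  : 12 -49 -49 -49
mod  : 12 -49 0
swap : 12 0 -49
rot  : 0 -49 12
drop : 0 -49
+    : -49
-10  : -49 -10
-8   : -49 -10 -8
mod  : -49 -2
-    : -47
/  — needs 2 operands, stack has 1 → underflow

18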